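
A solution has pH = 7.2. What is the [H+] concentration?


[H+] = 10^(-pH) = 10^(-7.2)
= 6.31×10^-8 M

6.31×10^-8 M


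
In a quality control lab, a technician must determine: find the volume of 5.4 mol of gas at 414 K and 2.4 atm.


PV = nRT  (R = 0.08206 L·atm/(mol·K))
V = nRT/P = 5.4×0.08206×414/2.4
= 76.439 L

76.439 L


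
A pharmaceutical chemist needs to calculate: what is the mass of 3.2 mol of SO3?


M(SO3) = 80.07 g/mol
mass = n × M = 3.2 × 80.07 = 256.22 g

256.22 g


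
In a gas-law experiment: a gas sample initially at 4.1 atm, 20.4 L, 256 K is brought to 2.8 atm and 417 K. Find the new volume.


P1V1/T1 = P2V2/T2
V2 = P1V1T2/(T1P2)
= 4.1×20.4×417/(256×2.8)
= 48.658 L

48.658 L


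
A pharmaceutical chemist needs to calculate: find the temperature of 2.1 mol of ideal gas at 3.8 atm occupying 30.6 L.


PV = nRT  (R = 0.08206 L·atm/(mol·K))
T = PV/(nR) = 3.8×30.6/(2.1×0.08206)
= 116.28/0.172326
= 674.77 K

674.77 K


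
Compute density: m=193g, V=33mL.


ρ = mass/volume
= 193/33
= 5.848 g/mL

5.848 g/mL


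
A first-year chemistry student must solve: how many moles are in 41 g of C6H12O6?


M(C6H12O6) = 180.16 g/mol
n = mass/M = 41/180.16 = 0.2276 mol

0.2276 mol


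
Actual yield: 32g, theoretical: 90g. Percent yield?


% yield = actual/theoretical × 100
= 32/90 × 100
= 35.56%

35.56%


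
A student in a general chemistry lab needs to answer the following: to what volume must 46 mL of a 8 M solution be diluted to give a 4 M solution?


C1V1 = C2V2
8 × 46 = 4 × V2
V2 = 368/4 = 92.0 mL

92.0 mL


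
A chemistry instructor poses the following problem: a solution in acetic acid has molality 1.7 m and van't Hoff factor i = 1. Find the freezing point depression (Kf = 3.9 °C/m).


ΔTf = Kf × m × i
= 3.9 × 1.7 × 1
= 6.63 °C

6.63 °C


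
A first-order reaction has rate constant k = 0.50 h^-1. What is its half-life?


t½ = ln2/k = 0.693147/(0.50 h^-1)
= 1.386 h

1.386 h


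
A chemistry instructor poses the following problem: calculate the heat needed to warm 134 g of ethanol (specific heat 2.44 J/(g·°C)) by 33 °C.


q = mcΔT = 134 × 2.44 × 33
= 10789.68 J

10789.68 J


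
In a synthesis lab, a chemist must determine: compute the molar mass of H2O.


M(H2O) = 2×1.008 + 1×16.0
= 2.02 + 16.0
= 18.02 g/mol

18.02 g/mol


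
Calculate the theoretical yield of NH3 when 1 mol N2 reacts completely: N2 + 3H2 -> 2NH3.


Mole ratio NH3:N2 = 2:1
n(NH3) = 1 × 2/1 = 2.000 mol
mass = 2.000 × 17.03 = 34.06 g

34.06 g


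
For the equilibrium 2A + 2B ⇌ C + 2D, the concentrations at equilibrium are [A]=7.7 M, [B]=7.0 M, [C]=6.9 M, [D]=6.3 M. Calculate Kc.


Kc = [C][D]^2/([A]^2[B]^2)
= (6.9^1 × 6.3^2)/(7.7^2 × 7.0^2)
= 273.861/2905.21
= 0.09427

0.09427


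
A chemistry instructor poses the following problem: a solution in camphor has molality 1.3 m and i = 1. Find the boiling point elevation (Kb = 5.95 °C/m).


ΔTb = Kb × m × i
= 5.95 × 1.3 × 1
= 7.735 °C

7.735 °C


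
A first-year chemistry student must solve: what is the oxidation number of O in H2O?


O is usually -2
Oxidation number: -2

-2


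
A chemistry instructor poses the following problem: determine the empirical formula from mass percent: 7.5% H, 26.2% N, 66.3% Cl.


Assume 100 g sample. Moles of each element:
  H: 7.5/1.008 = 7.44 mol
  N: 26.2/14.01 = 1.87 mol
  Cl: 66.3/35.45 = 1.87 mol
Divide by smallest (1.87):
  H: 7.44/1.87 = 3.98
  N: 1.87/1.87 = 1.0
  Cl: 1.87/1.87 = 1.0
Empirical formula: NH4Cl

NH4Cl


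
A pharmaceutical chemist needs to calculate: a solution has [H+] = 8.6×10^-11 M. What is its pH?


pH = -log10([H+]) = -log10(8.6×10^-11)
= 11 - log10(8.6)
= 11 - 0.93
= 10.07

10.07


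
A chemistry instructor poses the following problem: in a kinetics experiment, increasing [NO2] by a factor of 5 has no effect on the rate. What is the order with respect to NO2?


rate ∝ [NO2]^n
rate ∝ [NO2]^0
Order in NO2: 0

0


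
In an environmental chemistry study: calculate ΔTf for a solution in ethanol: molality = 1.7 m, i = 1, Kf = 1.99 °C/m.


ΔTf = Kf × m × i
= 1.99 × 1.7 × 1
= 3.383 °C

3.383 °C


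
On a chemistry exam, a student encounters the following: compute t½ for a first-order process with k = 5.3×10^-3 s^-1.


t½ = ln2/k = 0.693147/(5.3×10^-3 s^-1)
= 130.8 s

130.8 s


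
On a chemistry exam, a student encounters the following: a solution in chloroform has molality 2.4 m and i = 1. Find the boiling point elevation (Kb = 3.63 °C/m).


ΔTb = Kb × m × i
= 3.63 × 2.4 × 1
= 8.712 °C

8.712 °C


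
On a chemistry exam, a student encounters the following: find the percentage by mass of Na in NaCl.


M(NaCl) = 1×22.99 + 1×35.45 = 58.44 g/mol
Mass of Na = 1 × 22.99 = 22.99 g/mol
% Na = 22.99/58.44 × 100 = 39.34%

39.34%


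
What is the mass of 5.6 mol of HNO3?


M(HNO3) = 63.02 g/mol
mass = n × M = 5.6 × 63.02 = 352.91 g

352.91 g


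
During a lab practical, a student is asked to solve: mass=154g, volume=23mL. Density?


ρ = mass/volume
= 154/23
= 6.696 g/mL

6.696 g/mL


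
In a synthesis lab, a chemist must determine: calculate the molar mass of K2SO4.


M(K2SO4) = 2×39.1 + 1×32.07 + 4×16.0
= 78.2 + 32.07 + 64.0
= 174.27 g/mol

174.27 g/mol


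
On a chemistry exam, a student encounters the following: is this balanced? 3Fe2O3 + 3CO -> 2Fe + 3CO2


Equation: 3Fe2O3 + 3CO -> 2Fe + 3CO2
Check atoms: C: 3=3, Fe: 6≠2, O: 12≠6
Not balanced

No, not balanced


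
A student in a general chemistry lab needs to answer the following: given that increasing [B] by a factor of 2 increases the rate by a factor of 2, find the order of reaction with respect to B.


rate ∝ [B]^n
2^n = 2 → n = 1
Order in B: 1

1


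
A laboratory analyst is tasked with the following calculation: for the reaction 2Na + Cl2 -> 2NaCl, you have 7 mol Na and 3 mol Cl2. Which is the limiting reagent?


Mole ratio available / coefficient:
  Na: 7/2 = 3.500
  Cl2: 3/1 = 3.000
Smaller ratio is limiting.

Cl2


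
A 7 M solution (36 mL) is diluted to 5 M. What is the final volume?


C1V1 = C2V2
7 × 36 = 5 × V2
V2 = 252/5 = 50.4 mL

50.4 mL


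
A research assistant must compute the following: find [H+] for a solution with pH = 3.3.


[H+] = 10^(-pH) = 10^(-3.3)
= 5.01×10^-4 M

5.01×10^-4 M


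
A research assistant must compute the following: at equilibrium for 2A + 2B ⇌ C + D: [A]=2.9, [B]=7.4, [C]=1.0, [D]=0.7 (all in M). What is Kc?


Kc = [C][D]/([A]^2[B]^2)
= (1.0^1 × 0.7^1)/(2.9^2 × 7.4^2)
= 0.7/460.5316
= 0.001520

0.001520


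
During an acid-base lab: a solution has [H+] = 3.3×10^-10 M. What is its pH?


pH = -log10([H+]) = -log10(3.3×10^-10)
= 10 - log10(3.3)
= 10 - 0.52
= 9.48

9.48


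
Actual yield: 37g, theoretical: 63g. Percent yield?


% yield = actual/theoretical × 100
= 37/63 × 100
= 58.73%

58.73%


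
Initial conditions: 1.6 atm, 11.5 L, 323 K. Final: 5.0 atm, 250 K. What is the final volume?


P1V1/T1 = P2V2/T2
V2 = P1V1T2/(T1P2)
= 1.6×11.5×250/(323×5.0)
= 2.848 L

2.848 L


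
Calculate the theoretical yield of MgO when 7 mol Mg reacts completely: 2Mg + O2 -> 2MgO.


Mole ratio MgO:Mg = 2:2
n(MgO) = 7 × 2/2 = 7.000 mol
mass = 7.000 × 40.31 = 282.17 g

282.17 g


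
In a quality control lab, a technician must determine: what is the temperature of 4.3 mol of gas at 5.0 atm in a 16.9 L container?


PV = nRT  (R = 0.08206 L·atm/(mol·K))
T = PV/(nR) = 5.0×16.9/(4.3×0.08206)
= 84.50/0.352858
= 239.47 K

239.47 K


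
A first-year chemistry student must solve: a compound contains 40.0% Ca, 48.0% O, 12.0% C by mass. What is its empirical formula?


Assume 100 g sample. Moles of each element:
  Ca: 40.0/40.08 = 0.998 mol
  O: 48.0/16.0 = 3.0 mol
  C: 12.0/12.01 = 0.999 mol
Divide by smallest (0.998):
  Ca: 0.998/0.998 = 1.0
  O: 3.0/0.998 = 3.01
  C: 0.999/0.998 = 1.0
Empirical formula: CaCO3

CaCO3


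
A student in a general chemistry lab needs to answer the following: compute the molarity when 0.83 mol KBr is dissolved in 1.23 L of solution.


M = n/V = 0.83/1.23 = 0.675 mol/L

0.675 M


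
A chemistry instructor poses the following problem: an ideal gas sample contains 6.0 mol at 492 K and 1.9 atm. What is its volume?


PV = nRT  (R = 0.08206 L·atm/(mol·K))
V = nRT/P = 6.0×0.08206×492/1.9
= 127.495 L

127.495 L


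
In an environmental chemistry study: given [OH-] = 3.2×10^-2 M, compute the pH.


pOH = -log10([OH-]) = -log10(3.2×10^-2)
= 2 - log10(3.2) = 1.49
pH = 14 - pOH = 14 - 1.49 = 12.51

12.51


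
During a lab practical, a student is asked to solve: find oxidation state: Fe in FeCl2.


x + 2(-1) = 0, so x = +2
Oxidation number: +2

+2


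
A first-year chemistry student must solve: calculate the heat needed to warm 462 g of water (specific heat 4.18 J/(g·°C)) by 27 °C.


q = mcΔT = 462 × 4.18 × 27
= 52141.32 J

52141.32 J


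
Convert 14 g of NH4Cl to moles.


M(NH4Cl) = 53.49 g/mol
n = mass/M = 14/53.49 = 0.2617 mol

0.2617 mol


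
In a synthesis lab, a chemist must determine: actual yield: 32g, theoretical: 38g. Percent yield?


% yield = actual/theoretical × 100
= 32/38 × 100
= 84.21%

84.21%


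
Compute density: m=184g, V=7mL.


ρ = mass/volume
= 184/7
= 26.286 g/mL

26.286 g/mL


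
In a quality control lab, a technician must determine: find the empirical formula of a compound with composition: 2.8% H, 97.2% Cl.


Assume 100 g sample. Moles of each element:
  H: 2.8/1.008 = 2.778 mol
  Cl: 97.2/35.45 = 2.742 mol
Divide by smallest (2.742):
  H: 2.778/2.742 = 1.01
  Cl: 2.742/2.742 = 1.0
Empirical formula: HCl

HCl


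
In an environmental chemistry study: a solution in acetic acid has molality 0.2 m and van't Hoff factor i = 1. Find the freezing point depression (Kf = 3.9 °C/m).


ΔTf = Kf × m × i
= 3.9 × 0.2 × 1
= 0.78 °C

0.78 °C


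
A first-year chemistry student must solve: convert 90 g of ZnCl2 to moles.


M(ZnCl2) = 136.28 g/mol
n = mass/M = 90/136.28 = 0.6604 mol

0.6604 mol


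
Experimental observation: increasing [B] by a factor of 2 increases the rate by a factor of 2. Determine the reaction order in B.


rate ∝ [B]^n
2^n = 2 → n = 1
Order in B: 1

1


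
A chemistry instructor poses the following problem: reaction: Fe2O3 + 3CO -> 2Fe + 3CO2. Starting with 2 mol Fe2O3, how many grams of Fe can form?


Mole ratio Fe:Fe2O3 = 2:1
n(Fe) = 2 × 2/1 = 4.000 mol
mass = 4.000 × 55.85 = 223.4 g

223.4 g


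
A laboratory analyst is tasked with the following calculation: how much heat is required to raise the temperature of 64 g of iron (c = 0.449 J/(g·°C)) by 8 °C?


q = mcΔT = 64 × 0.449 × 8
= 229.89 J

229.89 J


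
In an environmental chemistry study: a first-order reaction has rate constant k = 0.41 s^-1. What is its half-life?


t½ = ln2/k = 0.693147/(0.41 s^-1)
= 1.691 s

1.691 s


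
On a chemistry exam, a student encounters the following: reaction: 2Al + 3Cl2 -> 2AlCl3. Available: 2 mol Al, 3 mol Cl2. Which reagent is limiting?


Mole ratio available / coefficient:
  Al: 2/2 = 1.000
  Cl2: 3/3 = 1.000
Smaller ratio is limiting.

neither (stoichiometric); Al and Cl2 are fully consumed


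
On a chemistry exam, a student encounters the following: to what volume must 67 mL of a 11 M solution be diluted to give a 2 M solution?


C1V1 = C2V2
11 × 67 = 2 × V2
V2 = 737/2 = 368.5 mL

368.5 mL


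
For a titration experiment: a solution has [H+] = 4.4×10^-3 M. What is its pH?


pH = -log10([H+]) = -log10(4.4×10^-3)
= 3 - log10(4.4)
= 3 - 0.64
= 2.36

2.36


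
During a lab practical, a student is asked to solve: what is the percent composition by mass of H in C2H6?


M(C2H6) = 2×12.01 + 6×1.008 = 30.068 g/mol
Mass of H = 6 × 1.008 = 6.048 g/mol
% H = 6.048/30.068 × 100 = 20.11%

20.11%


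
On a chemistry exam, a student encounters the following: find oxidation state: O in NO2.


O is usually -2
Oxidation number: -2

-2


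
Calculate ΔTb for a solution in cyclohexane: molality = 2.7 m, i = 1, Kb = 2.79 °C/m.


ΔTb = Kb × m × i
= 2.79 × 2.7 × 1
= 7.533 °C

7.533 °C


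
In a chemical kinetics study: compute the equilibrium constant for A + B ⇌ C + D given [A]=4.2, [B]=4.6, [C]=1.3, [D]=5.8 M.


Kc = [C][D]/([A][B])
= (1.3^1 × 5.8^1)/(4.2^1 × 4.6^1)
= 7.54/19.32
= 0.3903

0.3903


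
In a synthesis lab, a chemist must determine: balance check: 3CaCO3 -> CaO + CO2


Equation: 3CaCO3 -> CaO + CO2
Check atoms: C: 3≠1, Ca: 3≠1, O: 9≠3
Not balanced

No, not balanced


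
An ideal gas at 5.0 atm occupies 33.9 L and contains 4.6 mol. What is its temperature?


PV = nRT  (R = 0.08206 L·atm/(mol·K))
T = PV/(nR) = 5.0×33.9/(4.6×0.08206)
= 169.50/0.377476
= 449.04 K

449.04 K


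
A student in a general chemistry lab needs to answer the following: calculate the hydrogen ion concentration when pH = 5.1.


[H+] = 10^(-pH) = 10^(-5.1)
= 7.94×10^-6 M

7.94×10^-6 M


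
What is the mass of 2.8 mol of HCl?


M(HCl) = 36.46 g/mol
mass = n × M = 2.8 × 36.46 = 102.09 g

102.09 g


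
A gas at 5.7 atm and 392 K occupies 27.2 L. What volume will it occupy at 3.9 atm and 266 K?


P1V1/T1 = P2V2/T2
V2 = P1V1T2/(T1P2)
= 5.7×27.2×266/(392×3.9)
= 26.976 L

26.976 L


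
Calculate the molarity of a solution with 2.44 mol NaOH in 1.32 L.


M = n/V = 2.44/1.32 = 1.848 mol/L

1.848 M


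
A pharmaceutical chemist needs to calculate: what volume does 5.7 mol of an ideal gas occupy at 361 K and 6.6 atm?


PV = nRT  (R = 0.08206 L·atm/(mol·K))
V = nRT/P = 5.7×0.08206×361/6.6
= 25.584 L

25.584 L


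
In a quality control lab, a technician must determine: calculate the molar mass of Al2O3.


M(Al2O3) = 2×26.98 + 3×16.0
= 53.96 + 48.0
= 101.96 g/mol

101.96 g/mol


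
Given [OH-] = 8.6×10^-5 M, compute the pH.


pOH = -log10([OH-]) = -log10(8.6×10^-5)
= 5 - log10(8.6) = 4.07
pH = 14 - pOH = 14 - 4.07 = 9.93

9.93


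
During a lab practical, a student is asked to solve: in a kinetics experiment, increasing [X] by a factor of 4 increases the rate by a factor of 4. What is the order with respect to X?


rate ∝ [X]^n
4^n = 4 → n = 1
Order in X: 1

1


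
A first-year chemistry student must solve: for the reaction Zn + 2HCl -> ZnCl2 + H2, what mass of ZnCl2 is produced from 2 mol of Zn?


Mole ratio ZnCl2:Zn = 1:1
n(ZnCl2) = 2 × 1/1 = 2.000 mol
mass = 2.000 × 136.28 = 272.56 g

272.56 g


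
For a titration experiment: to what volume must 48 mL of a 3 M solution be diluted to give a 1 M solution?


C1V1 = C2V2
3 × 48 = 1 × V2
V2 = 144/1 = 144.0 mL

144.0 mL


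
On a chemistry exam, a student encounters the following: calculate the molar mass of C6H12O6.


M(C6H12O6) = 6×12.01 + 12×1.008 + 6×16.0
= 72.06 + 12.1 + 96.0
= 180.16 g/mol

180.16 g/mol


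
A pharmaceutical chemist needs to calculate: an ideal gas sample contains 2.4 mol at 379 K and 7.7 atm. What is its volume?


PV = nRT  (R = 0.08206 L·atm/(mol·K))
V = nRT/P = 2.4×0.08206×379/7.7
= 9.694 L

9.694 L


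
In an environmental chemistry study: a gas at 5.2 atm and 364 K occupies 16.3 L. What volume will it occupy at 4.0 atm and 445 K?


P1V1/T1 = P2V2/T2
V2 = P1V1T2/(T1P2)
= 5.2×16.3×445/(364×4.0)
= 25.905 L

25.905 L


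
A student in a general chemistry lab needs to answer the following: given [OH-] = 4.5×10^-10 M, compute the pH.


pOH = -log10([OH-]) = -log10(4.5×10^-10)
= 10 - log10(4.5) = 9.35
pH = 14 - pOH = 14 - 9.35 = 4.65

4.65


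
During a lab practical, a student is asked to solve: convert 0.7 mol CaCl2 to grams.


M(CaCl2) = 110.98 g/mol
mass = n × M = 0.7 × 110.98 = 77.69 g

77.69 g


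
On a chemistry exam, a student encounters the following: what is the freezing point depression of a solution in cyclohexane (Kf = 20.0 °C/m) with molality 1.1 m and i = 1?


ΔTf = Kf × m × i
= 20.0 × 1.1 × 1
= 22.0 °C

22.0 °C


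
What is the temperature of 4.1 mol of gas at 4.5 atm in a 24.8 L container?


PV = nRT  (R = 0.08206 L·atm/(mol·K))
T = PV/(nR) = 4.5×24.8/(4.1×0.08206)
= 111.60/0.336446
= 331.70 K

331.70 K


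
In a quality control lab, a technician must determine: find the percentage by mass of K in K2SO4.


M(K2SO4) = 2×39.1 + 1×32.07 + 4×16.0 = 174.27 g/mol
Mass of K = 2 × 39.1 = 78.20 g/mol
% K = 78.20/174.27 × 100 = 44.87%

44.87%


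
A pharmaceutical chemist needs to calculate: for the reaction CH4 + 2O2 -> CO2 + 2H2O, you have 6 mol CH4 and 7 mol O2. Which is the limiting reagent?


Mole ratio available / coefficient:
  CH4: 6/1 = 6.000
  O2: 7/2 = 3.500
Smaller ratio is limiting.

O2


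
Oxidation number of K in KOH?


Group 1 metal: +1
Oxidation number: +1

+1


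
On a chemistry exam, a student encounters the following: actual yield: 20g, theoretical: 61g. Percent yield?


% yield = actual/theoretical × 100
= 20/61 × 100
= 32.79%

32.79%


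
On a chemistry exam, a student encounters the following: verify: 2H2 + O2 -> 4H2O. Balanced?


Equation: 2H2 + O2 -> 4H2O
Check atoms: H: 4≠8, O: 2≠4
Not balanced

No, not balanced


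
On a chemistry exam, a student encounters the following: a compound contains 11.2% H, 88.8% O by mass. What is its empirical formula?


Assume 100 g sample. Moles of each element:
  H: 11.2/1.008 = 11.111 mol
  O: 88.8/16.0 = 5.55 mol
Divide by smallest (5.55):
  H: 11.111/5.55 = 2.0
  O: 5.55/5.55 = 1.0
Empirical formula: H2O

H2O


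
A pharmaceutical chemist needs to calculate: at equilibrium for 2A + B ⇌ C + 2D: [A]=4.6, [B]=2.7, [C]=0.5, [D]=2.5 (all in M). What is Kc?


Kc = [C][D]^2/([A]^2[B])
= (0.5^1 × 2.5^2)/(4.6^2 × 2.7^1)
= 3.125/57.132
= 0.05470

0.05470


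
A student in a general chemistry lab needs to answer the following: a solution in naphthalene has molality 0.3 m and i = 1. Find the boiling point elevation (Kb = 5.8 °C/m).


ΔTb = Kb × m × i
= 5.8 × 0.3 × 1
= 1.74 °C

1.74 °C


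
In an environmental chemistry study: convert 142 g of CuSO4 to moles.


M(CuSO4) = 159.62 g/mol
n = mass/M = 142/159.62 = 0.8896 mol

0.8896 mol


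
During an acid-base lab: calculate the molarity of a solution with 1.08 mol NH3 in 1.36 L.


M = n/V = 1.08/1.36 = 0.794 mol/L

0.794 M


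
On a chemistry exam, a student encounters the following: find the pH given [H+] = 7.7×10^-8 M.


pH = -log10([H+]) = -log10(7.7×10^-8)
= 8 - log10(7.7)
= 8 - 0.89
= 7.11

7.11


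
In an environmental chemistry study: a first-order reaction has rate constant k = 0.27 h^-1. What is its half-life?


t½ = ln2/k = 0.693147/(0.27 h^-1)
= 2.567 h

2.567 h


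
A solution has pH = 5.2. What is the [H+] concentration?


[H+] = 10^(-pH) = 10^(-5.2)
= 6.31×10^-6 M

6.31×10^-6 M


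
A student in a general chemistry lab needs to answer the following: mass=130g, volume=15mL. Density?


ρ = mass/volume
= 130/15
= 8.667 g/mL

8.667 g/mL


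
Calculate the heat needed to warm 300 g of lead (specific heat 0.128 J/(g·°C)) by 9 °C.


q = mcΔT = 300 × 0.128 × 9
= 345.60 J

345.60 J


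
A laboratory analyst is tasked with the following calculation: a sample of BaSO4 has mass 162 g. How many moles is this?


M(BaSO4) = 233.4 g/mol
n = mass/M = 162/233.4 = 0.6941 mol

0.6941 mol


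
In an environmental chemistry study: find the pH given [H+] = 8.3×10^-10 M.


pH = -log10([H+]) = -log10(8.3×10^-10)
= 10 - log10(8.3)
= 10 - 0.92
= 9.08

9.08


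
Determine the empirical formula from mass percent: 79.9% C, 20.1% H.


Assume 100 g sample. Moles of each element:
  C: 79.9/12.01 = 6.653 mol
  H: 20.1/1.008 = 19.94 mol
Divide by smallest (6.653):
  C: 6.653/6.653 = 1.0
  H: 19.94/6.653 = 3.0
Empirical formula: CH3

CH3


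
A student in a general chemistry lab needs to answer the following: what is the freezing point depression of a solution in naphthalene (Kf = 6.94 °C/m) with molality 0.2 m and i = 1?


ΔTf = Kf × m × i
= 6.94 × 0.2 × 1
= 1.388 °C

1.388 °C


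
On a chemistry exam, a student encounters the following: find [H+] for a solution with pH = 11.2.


[H+] = 10^(-pH) = 10^(-11.2)
= 6.31×10^-12 M

6.31×10^-12 M


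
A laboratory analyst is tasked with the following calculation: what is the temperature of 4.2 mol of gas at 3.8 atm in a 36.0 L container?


PV = nRT  (R = 0.08206 L·atm/(mol·K))
T = PV/(nR) = 3.8×36.0/(4.2×0.08206)
= 136.80/0.344652
= 396.92 K

396.92 K


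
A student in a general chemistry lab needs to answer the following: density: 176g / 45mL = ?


ρ = mass/volume
= 176/45
= 3.911 g/mL

3.911 g/mL


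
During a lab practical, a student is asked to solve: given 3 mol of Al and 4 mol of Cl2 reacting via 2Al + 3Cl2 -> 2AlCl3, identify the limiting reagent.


Mole ratio available / coefficient:
  Al: 3/2 = 1.500
  Cl2: 4/3 = 1.333
Smaller ratio is limiting.

Cl2


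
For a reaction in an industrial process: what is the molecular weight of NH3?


M(NH3) = 1×14.01 + 3×1.008
= 14.01 + 3.02
= 17.03 g/mol

17.03 g/mol


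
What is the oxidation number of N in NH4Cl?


x + 4(+1) + (-1) = 0, so x = -3
Oxidation number: -3

-3


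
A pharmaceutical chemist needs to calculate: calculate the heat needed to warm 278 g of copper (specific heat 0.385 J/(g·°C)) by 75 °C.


q = mcΔT = 278 × 0.385 × 75
= 8027.25 J

8027.25 J


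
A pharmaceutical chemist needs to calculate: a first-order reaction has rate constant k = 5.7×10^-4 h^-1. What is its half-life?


t½ = ln2/k = 0.693147/(5.7×10^-4 h^-1)
= 1216 h

1216 h


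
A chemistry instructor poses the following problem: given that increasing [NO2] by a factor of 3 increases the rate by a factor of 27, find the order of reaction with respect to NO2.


rate ∝ [NO2]^n
3^n = 27 → n = 3
Order in NO2: 3

3


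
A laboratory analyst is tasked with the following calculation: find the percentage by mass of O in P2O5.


M(P2O5) = 2×30.97 + 5×16.0 = 141.94 g/mol
Mass of O = 5 × 16.0 = 80.00 g/mol
% O = 80.00/141.94 × 100 = 56.36%

56.36%


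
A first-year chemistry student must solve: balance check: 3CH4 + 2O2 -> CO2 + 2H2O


Equation: 3CH4 + 2O2 -> CO2 + 2H2O
Check atoms: C: 3≠1, H: 12≠4, O: 4=4
Not balanced

No, not balanced


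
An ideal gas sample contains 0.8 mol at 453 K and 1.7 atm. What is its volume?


PV = nRT  (R = 0.08206 L·atm/(mol·K))
V = nRT/P = 0.8×0.08206×453/1.7
= 17.493 L

17.493 L


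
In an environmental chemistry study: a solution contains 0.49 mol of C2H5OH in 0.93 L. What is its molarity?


M = n/V = 0.49/0.93 = 0.527 mol/L

0.527 M


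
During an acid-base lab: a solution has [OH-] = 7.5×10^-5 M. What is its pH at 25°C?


pOH = -log10([OH-]) = -log10(7.5×10^-5)
= 5 - log10(7.5) = 4.12
pH = 14 - pOH = 14 - 4.12 = 9.88

9.88


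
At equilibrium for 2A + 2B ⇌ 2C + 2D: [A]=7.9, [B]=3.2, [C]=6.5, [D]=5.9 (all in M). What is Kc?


Kc = [C]^2[D]^2/([A]^2[B]^2)
= (6.5^2 × 5.9^2)/(7.9^2 × 3.2^2)
= 1470.7225/639.0784
= 2.301

2.301


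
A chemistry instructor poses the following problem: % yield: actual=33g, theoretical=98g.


% yield = actual/theoretical × 100
= 33/98 × 100
= 33.67%

33.67%


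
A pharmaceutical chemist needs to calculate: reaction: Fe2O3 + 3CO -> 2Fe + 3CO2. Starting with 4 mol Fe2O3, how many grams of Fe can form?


Mole ratio Fe:Fe2O3 = 2:1
n(Fe) = 4 × 2/1 = 8.000 mol
mass = 8.000 × 55.85 = 446.8 g

446.8 g


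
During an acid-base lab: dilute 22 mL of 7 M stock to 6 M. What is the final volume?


C1V1 = C2V2
7 × 22 = 6 × V2
V2 = 154/6 = 25.67 mL

25.67 mL


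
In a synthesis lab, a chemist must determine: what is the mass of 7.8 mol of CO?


M(CO) = 28.01 g/mol
mass = n × M = 7.8 × 28.01 = 218.48 g

218.48 g


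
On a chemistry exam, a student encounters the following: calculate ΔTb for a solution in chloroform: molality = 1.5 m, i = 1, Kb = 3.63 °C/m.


ΔTb = Kb × m × i
= 3.63 × 1.5 × 1
= 5.445 °C

5.445 °C


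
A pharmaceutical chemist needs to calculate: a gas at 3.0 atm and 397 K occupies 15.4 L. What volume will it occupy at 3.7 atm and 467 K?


P1V1/T1 = P2V2/T2
V2 = P1V1T2/(T1P2)
= 3.0×15.4×467/(397×3.7)
= 14.688 L

14.688 L


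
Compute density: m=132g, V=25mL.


ρ = mass/volume
= 132/25
= 5.28 g/mL

5.28 g/mL


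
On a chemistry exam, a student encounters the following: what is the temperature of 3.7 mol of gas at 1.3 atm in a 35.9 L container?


PV = nRT  (R = 0.08206 L·atm/(mol·K))
T = PV/(nR) = 1.3×35.9/(3.7×0.08206)
= 46.67/0.303622
= 153.71 K

153.71 K


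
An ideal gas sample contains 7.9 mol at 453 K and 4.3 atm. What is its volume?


PV = nRT  (R = 0.08206 L·atm/(mol·K))
V = nRT/P = 7.9×0.08206×453/4.3
= 68.295 L

68.295 L


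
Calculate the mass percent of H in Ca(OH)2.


M(Ca(OH)2) = 1×40.08 + 2×16.0 + 2×1.008 = 74.096 g/mol
Mass of H = 2 × 1.008 = 2.016 g/mol
% H = 2.016/74.096 × 100 = 2.72%

2.72%


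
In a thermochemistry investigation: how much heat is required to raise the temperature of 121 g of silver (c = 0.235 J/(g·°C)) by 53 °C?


q = mcΔT = 121 × 0.235 × 53
= 1507.06 J

1507.06 J


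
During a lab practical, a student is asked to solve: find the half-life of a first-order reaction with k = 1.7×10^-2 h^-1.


t½ = ln2/k = 0.693147/(1.7×10^-2 h^-1)
= 40.77 h

40.77 h


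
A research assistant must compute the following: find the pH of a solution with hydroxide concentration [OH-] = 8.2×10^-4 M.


pOH = -log10([OH-]) = -log10(8.2×10^-4)
= 4 - log10(8.2) = 3.09
pH = 14 - pOH = 14 - 3.09 = 10.91

10.91


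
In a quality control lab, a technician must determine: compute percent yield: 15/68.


% yield = actual/theoretical × 100
= 15/68 × 100
= 22.06%

22.06%


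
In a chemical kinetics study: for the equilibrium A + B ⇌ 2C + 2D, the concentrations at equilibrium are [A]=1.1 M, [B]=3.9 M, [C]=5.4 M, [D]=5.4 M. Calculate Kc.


Kc = [C]^2[D]^2/([A][B])
= (5.4^2 × 5.4^2)/(1.1^1 × 3.9^1)
= 850.3056/4.29
= 198.2

198.2


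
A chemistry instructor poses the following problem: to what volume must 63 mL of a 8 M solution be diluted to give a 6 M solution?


C1V1 = C2V2
8 × 63 = 6 × V2
V2 = 504/6 = 84.0 mL

84.0 mL


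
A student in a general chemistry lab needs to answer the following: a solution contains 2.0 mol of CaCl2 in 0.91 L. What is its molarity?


M = n/V = 2.0/0.91 = 2.198 mol/L

2.198 M


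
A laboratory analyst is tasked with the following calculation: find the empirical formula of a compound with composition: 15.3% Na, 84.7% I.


Assume 100 g sample. Moles of each element:
  Na: 15.3/22.99 = 0.666 mol
  I: 84.7/126.9 = 0.667 mol
Divide by smallest (0.666):
  Na: 0.666/0.666 = 1.0
  I: 0.667/0.666 = 1.0
Empirical formula: NaI

NaI


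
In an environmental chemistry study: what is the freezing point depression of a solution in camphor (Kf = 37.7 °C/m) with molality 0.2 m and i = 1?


ΔTf = Kf × m × i
= 37.7 × 0.2 × 1
= 7.54 °C

7.54 °C


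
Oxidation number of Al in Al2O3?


Al is +3
Oxidation number: +3

+3


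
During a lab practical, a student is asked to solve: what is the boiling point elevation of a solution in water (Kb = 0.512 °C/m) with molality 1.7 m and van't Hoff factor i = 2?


ΔTb = Kb × m × i
= 0.512 × 1.7 × 2
= 1.7408 °C

1.7408 °C


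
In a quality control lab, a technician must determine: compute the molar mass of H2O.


M(H2O) = 2×1.008 + 1×16.0
= 2.02 + 16.0
= 18.02 g/mol

18.02 g/mol


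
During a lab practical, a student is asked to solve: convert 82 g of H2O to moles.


M(H2O) = 18.02 g/mol
n = mass/M = 82/18.02 = 4.5505 mol

4.5505 mol


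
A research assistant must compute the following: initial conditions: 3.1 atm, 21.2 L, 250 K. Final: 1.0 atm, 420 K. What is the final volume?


P1V1/T1 = P2V2/T2
V2 = P1V1T2/(T1P2)
= 3.1×21.2×420/(250×1.0)
= 110.41 L

110.41 L


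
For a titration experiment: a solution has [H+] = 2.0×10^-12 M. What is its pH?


pH = -log10([H+]) = -log10(2.0×10^-12)
= 12 - log10(2.0)
= 12 - 0.3
= 11.7

11.7


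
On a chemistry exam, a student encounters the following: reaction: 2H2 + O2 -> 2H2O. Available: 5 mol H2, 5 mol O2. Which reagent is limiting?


Mole ratio available / coefficient:
  H2: 5/2 = 2.500
  O2: 5/1 = 5.000
Smaller ratio is limiting.

H2


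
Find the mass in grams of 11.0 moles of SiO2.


M(SiO2) = 60.09 g/mol
mass = n × M = 11.0 × 60.09 = 660.99 g

660.99 g


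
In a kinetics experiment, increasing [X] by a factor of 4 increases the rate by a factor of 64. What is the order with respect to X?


rate ∝ [X]^n
4^n = 64 → n = 3
Order in X: 3

3


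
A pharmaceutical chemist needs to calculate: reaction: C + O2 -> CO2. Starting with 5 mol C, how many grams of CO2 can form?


Mole ratio CO2:C = 1:1
n(CO2) = 5 × 1/1 = 5.000 mol
mass = 5.000 × 44.01 = 220.05 g

220.05 g


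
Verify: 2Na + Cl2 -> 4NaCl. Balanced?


Equation: 2Na + Cl2 -> 4NaCl
Check atoms: Cl: 2≠4, Na: 2≠4
Not balanced

No, not balanced


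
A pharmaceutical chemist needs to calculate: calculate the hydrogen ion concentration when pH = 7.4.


[H+] = 10^(-pH) = 10^(-7.4)
= 3.98×10^-8 M

3.98×10^-8 M


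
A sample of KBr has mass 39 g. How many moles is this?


M(KBr) = 119.0 g/mol
n = mass/M = 39/119.0 = 0.3277 mol

0.3277 mol


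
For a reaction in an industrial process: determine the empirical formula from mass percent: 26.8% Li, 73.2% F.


Assume 100 g sample. Moles of each element:
  Li: 26.8/6.94 = 3.862 mol
  F: 73.2/19.0 = 3.853 mol
Divide by smallest (3.853):
  Li: 3.862/3.853 = 1.0
  F: 3.853/3.853 = 1.0
Empirical formula: LiF

LiF


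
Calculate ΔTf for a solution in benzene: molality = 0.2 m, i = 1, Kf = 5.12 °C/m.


ΔTf = Kf × m × i
= 5.12 × 0.2 × 1
= 1.024 °C

1.024 °C


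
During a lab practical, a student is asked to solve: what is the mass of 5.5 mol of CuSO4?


M(CuSO4) = 159.62 g/mol
mass = n × M = 5.5 × 159.62 = 877.91 g

877.91 g


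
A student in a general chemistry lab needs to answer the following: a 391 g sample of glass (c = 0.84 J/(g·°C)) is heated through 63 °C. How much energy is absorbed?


q = mcΔT = 391 × 0.84 × 63
= 20691.72 J

20691.72 J


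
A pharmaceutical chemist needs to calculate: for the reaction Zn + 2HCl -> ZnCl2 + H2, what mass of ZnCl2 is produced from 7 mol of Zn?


Mole ratio ZnCl2:Zn = 1:1
n(ZnCl2) = 7 × 1/1 = 7.000 mol
mass = 7.000 × 136.28 = 953.96 g

953.96 g


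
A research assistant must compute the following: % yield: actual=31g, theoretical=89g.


% yield = actual/theoretical × 100
= 31/89 × 100
= 34.83%

34.83%


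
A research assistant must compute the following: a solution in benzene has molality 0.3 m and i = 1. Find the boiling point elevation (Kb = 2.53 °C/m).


ΔTb = Kb × m × i
= 2.53 × 0.3 × 1
= 0.759 °C

0.759 °C


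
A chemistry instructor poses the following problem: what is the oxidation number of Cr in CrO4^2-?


x + 4(-2) = -2, so x = +6
Oxidation number: +6

+6


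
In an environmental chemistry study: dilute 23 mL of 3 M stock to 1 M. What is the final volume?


C1V1 = C2V2
3 × 23 = 1 × V2
V2 = 69/1 = 69.0 mL

69.0 mL


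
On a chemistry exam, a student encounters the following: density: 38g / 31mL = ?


ρ = mass/volume
= 38/31
= 1.226 g/mL

1.226 g/mL


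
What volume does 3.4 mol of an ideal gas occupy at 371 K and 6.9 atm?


PV = nRT  (R = 0.08206 L·atm/(mol·K))
V = nRT/P = 3.4×0.08206×371/6.9
= 15.002 L

15.002 L


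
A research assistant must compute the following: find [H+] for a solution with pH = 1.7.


[H+] = 10^(-pH) = 10^(-1.7)
= 2.0×10^-2 M

2.0×10^-2 M


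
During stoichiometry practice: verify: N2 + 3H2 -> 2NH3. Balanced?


Equation: N2 + 3H2 -> 2NH3
Check atoms: H: 6=6, N: 2=2
Balanced

Yes, balanced


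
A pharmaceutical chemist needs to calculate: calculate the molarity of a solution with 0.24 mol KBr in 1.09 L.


M = n/V = 0.24/1.09 = 0.220 mol/L

0.220 M


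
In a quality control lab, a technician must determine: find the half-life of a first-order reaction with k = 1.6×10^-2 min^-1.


t½ = ln2/k = 0.693147/(1.6×10^-2 min^-1)
= 43.32 min

43.32 min


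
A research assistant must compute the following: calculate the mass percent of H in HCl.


M(HCl) = 1×1.008 + 1×35.45 = 36.458 g/mol
Mass of H = 1 × 1.008 = 1.008 g/mol
% H = 1.008/36.458 × 100 = 2.76%

2.76%


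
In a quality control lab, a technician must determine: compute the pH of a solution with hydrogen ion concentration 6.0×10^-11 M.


pH = -log10([H+]) = -log10(6.0×10^-11)
= 11 - log10(6.0)
= 11 - 0.78
= 10.22

10.22


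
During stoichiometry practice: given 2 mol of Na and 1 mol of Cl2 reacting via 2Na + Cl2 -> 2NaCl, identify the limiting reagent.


Mole ratio available / coefficient:
  Na: 2/2 = 1.000
  Cl2: 1/1 = 1.000
Smaller ratio is limiting.

neither (stoichiometric); Na and Cl2 are fully consumed


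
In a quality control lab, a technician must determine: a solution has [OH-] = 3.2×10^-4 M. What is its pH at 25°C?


pOH = -log10([OH-]) = -log10(3.2×10^-4)
= 4 - log10(3.2) = 3.49
pH = 14 - pOH = 14 - 3.49 = 10.51

10.51


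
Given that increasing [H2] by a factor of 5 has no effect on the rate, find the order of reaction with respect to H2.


rate ∝ [H2]^n
rate ∝ [H2]^0
Order in H2: 0

0


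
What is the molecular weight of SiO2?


M(SiO2) = 1×28.09 + 2×16.0
= 28.09 + 32.0
= 60.09 g/mol

60.09 g/mol


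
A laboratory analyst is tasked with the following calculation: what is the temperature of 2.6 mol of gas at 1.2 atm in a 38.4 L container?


PV = nRT  (R = 0.08206 L·atm/(mol·K))
T = PV/(nR) = 1.2×38.4/(2.6×0.08206)
= 46.08/0.213356
= 215.98 K

215.98 K


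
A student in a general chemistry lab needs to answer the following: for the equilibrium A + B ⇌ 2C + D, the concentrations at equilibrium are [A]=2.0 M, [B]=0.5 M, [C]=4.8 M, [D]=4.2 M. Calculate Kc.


Kc = [C]^2[D]/([A][B])
= (4.8^2 × 4.2^1)/(2.0^1 × 0.5^1)
= 96.768/1
= 96.77

96.77


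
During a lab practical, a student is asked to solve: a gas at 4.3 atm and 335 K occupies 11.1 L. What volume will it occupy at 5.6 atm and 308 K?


P1V1/T1 = P2V2/T2
V2 = P1V1T2/(T1P2)
= 4.3×11.1×308/(335×5.6)
= 7.836 L

7.836 L


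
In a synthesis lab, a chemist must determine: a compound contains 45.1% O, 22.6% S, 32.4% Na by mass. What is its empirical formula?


Assume 100 g sample. Moles of each element:
  O: 45.1/16.0 = 2.819 mol
  S: 22.6/32.07 = 0.705 mol
  Na: 32.4/22.99 = 1.409 mol
Divide by smallest (0.705):
  O: 2.819/0.705 = 4.0
  S: 0.705/0.705 = 1.0
  Na: 1.409/0.705 = 2.0
Empirical formula: Na2SO4

Na2SO4


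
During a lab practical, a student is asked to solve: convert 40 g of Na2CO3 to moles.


M(Na2CO3) = 105.99 g/mol
n = mass/M = 40/105.99 = 0.3774 mol

0.3774 mol


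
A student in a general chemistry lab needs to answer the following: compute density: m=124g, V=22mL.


ρ = mass/volume
= 124/22
= 5.636 g/mL

5.636 g/mL


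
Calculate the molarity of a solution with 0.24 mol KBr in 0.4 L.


M = n/V = 0.24/0.4 = 0.600 mol/L

0.600 M


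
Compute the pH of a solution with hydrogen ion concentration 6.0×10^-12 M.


pH = -log10([H+]) = -log10(6.0×10^-12)
= 12 - log10(6.0)
= 12 - 0.78
= 11.22

11.22


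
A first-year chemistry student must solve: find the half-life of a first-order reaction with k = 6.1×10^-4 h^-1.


t½ = ln2/k = 0.693147/(6.1×10^-4 h^-1)
= 1136 h

1136 h


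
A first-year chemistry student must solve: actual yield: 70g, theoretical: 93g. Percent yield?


% yield = actual/theoretical × 100
= 70/93 × 100
= 75.27%

75.27%


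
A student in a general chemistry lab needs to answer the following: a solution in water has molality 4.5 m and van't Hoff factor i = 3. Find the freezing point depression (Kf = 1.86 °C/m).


ΔTf = Kf × m × i
= 1.86 × 4.5 × 3
= 25.11 °C

25.11 °C


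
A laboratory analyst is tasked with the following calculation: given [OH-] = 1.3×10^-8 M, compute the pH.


pOH = -log10([OH-]) = -log10(1.3×10^-8)
= 8 - log10(1.3) = 7.89
pH = 14 - pOH = 14 - 7.89 = 6.11

6.11


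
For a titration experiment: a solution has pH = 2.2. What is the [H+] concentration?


[H+] = 10^(-pH) = 10^(-2.2)
= 6.31×10^-3 M

6.31×10^-3 M


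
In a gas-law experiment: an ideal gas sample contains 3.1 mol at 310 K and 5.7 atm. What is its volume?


PV = nRT  (R = 0.08206 L·atm/(mol·K))
V = nRT/P = 3.1×0.08206×310/5.7
= 13.835 L

13.835 L


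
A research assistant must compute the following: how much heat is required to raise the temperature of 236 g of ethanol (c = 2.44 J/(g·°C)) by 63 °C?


q = mcΔT = 236 × 2.44 × 63
= 36277.92 J

36277.92 J


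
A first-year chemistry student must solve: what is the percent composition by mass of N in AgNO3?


M(AgNO3) = 1×107.87 + 1×14.01 + 3×16.0 = 169.88 g/mol
Mass of N = 1 × 14.01 = 14.01 g/mol
% N = 14.01/169.88 × 100 = 8.25%

8.25%


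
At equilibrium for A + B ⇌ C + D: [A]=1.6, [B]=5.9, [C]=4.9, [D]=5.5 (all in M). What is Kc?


Kc = [C][D]/([A][B])
= (4.9^1 × 5.5^1)/(1.6^1 × 5.9^1)
= 26.95/9.44
= 2.855

2.855


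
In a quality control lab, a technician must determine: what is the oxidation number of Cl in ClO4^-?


x + 4(-2) = -1, so x = +7
Oxidation number: +7

+7


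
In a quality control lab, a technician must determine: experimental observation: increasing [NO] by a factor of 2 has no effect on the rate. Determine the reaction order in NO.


rate ∝ [NO]^n
rate ∝ [NO]^0
Order in NO: 0

0


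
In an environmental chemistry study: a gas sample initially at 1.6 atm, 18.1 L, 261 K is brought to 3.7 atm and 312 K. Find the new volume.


P1V1/T1 = P2V2/T2
V2 = P1V1T2/(T1P2)
= 1.6×18.1×312/(261×3.7)
= 9.356 L

9.356 L


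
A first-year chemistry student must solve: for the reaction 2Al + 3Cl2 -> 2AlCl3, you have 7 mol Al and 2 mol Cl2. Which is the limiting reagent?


Mole ratio available / coefficient:
  Al: 7/2 = 3.500
  Cl2: 2/3 = 0.667
Smaller ratio is limiting.

Cl2


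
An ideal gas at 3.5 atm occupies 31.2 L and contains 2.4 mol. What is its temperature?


PV = nRT  (R = 0.08206 L·atm/(mol·K))
T = PV/(nR) = 3.5×31.2/(2.4×0.08206)
= 109.20/0.196944
= 554.47 K

554.47 K


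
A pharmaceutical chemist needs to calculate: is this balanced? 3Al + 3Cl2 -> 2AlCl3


Equation: 3Al + 3Cl2 -> 2AlCl3
Check atoms: Al: 3≠2, Cl: 6=6
Not balanced

No, not balanced


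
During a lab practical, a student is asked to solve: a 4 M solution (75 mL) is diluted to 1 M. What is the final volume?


C1V1 = C2V2
4 × 75 = 1 × V2
V2 = 300/1 = 300.0 mL

300.0 mL


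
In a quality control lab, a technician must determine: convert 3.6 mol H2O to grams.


M(H2O) = 18.02 g/mol
mass = n × M = 3.6 × 18.02 = 64.87 g

64.87 g


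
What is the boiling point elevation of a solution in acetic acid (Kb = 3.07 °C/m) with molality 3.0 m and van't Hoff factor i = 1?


ΔTb = Kb × m × i
= 3.07 × 3.0 × 1
= 9.21 °C

9.21 °C


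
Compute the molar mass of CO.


M(CO) = 1×12.01 + 1×16.0
= 12.01 + 16.0
= 28.01 g/mol

28.01 g/mol


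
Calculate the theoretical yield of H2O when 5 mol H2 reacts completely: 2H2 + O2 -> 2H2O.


Mole ratio H2O:H2 = 2:2
n(H2O) = 5 × 2/2 = 5.000 mol
mass = 5.000 × 18.02 = 90.1 g

90.1 g
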